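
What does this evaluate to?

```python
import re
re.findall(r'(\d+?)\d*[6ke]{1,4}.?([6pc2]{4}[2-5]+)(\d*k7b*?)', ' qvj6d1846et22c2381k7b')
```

[('1', '22c23', '81k7')]

The pattern matches one or more of a digit (lazy) (captured); then zero or more of a digit, then 1 to 4 of one of [6ke], then optionally any character; then exactly 4 of one of [6pc2], then one or more of a character in [2-5] (captured); then zero or more of a digit, then the literal 'k7', then zero or more of a literal 'b' (lazy) (captured).
Lazy quantifiers expand one character at a time until the remainder of the pattern can match.
Walking the string: at [6:21] match '1846et22c2381k7', groups = ('1', '22c23', '81k7').
With 3 capturing groups, `findall` returns a 3-tuple per match.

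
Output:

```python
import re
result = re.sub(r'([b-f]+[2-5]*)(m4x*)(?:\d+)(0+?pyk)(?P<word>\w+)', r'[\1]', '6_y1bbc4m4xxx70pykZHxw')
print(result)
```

This matches one or more of a character in [b-f], then zero or more of a character in [2-5] (captured); then the literal 'm4', then zero or more of the literal 'x' (captured); then one or more of a digit (non-capturing group); then one or more of a literal '0' (lazy), then the literal 'pyk' (captured); then one or more of a word character (captured as 'word').
Each match is replaced using the text its own group 1 captured.

6_y1[bbc4]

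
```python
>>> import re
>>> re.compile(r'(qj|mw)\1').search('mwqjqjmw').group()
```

`\1` has to match the exact text group 1 already captured.
The match spans [2:6] → 'qjqj'.

'qjqj'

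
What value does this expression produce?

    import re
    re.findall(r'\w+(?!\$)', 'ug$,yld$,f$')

['u', 'yl']

The negative lookaround is zero-width — it rules out positions where the adjacent text would match, without consuming anything.
Scanning left to right: at [0:1] → 'u'; at [4:6] → 'yl'.
`findall` yields the raw match text (2 of them) because the pattern has no groups.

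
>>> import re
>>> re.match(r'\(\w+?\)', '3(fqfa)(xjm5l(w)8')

None

`re.match` only tries the pattern at the start of the string.
Here the pattern fails at index 0, so the call returns None.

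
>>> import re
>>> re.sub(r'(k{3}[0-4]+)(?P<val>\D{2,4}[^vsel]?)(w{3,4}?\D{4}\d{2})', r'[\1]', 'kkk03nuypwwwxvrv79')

'[kkk03]'

The pattern matches exactly 3 of a literal 'k', then one or more of a character in [0-4] (captured); then 2 to 4 of a non-digit, then optionally any character except [vsel] (captured as 'val'); then 3 to 4 of the literal 'w' (lazy), then exactly 4 of a non-digit, then exactly 2 of a digit (captured).
Each match is replaced using the text its own group 1 captured.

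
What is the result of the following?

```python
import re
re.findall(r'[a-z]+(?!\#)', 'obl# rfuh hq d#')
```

['ob', 'rfuh', 'hq']

`(?!…)`/`(?<!…)` only lets a position through if the neighbouring text does NOT match; no characters are consumed.
`findall` yields the raw match text (3 of them) because the pattern has no groups.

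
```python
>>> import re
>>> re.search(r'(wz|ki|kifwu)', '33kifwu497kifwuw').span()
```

(2, 4)

`|` is ordered: at each position the engine commits to the first alternative that works.
Unlike `match`, `search` isn't anchored — it looks for the pattern anywhere in the string.
The match spans [2:4] → 'ki'.
Captured: group 1 = 'ki'.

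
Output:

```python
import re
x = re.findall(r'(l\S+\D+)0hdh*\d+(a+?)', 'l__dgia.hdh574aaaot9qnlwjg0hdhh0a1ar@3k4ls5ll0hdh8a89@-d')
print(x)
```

[('l__dgia.hdh574aaaot9qnlwjg0hdhh0a1ar@3k4ls5ll', 'a')]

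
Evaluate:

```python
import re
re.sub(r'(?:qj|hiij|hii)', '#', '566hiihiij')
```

'566##'

Branches in `(...|...)` are attempted left-to-right; the first branch that allows the whole pattern to succeed is taken.
Each match is replaced by '#'.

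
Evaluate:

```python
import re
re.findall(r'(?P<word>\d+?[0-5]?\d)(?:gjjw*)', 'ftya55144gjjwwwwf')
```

The pattern matches one or more of a digit (lazy), then optionally a character in [0-5], then a digit (captured as 'word'); then the literal 'gjj', then zero or more of a literal 'w' (non-capturing group).
One capturing group, so `findall` returns just the captured substring from the one match — 1 in all.

['55144']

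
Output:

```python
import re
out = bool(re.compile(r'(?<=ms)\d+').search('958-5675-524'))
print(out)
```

The `(?=…)`/`(?<=…)` assertion just peeks at neighbouring text; it doesn't advance the match position.
Here nothing in the string fits, so the call returns None, and `bool(None)` is False.

False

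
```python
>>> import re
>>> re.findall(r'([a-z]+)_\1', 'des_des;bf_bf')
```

After group 1 captures some text, `\1` only succeeds where that same text appears again.
Matches: at [0:7] match 'des_des', group 1 = 'des'; at [8:13] match 'bf_bf', group 1 = 'bf'.
With a single group, `findall` returns only what that group captured — 2 items.

['des', 'bf']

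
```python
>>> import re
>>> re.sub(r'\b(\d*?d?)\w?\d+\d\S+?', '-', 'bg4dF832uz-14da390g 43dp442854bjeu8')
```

'bg4dF832uz--a390g -p442854bjeu8'

`sub` substitutes '-' at each match site.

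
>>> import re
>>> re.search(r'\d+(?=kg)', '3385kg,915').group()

The positive lookaround only admits positions where the adjacent text matches; those characters stay outside the span.
`re.search` tries every starting position until one works.
The match spans [0:4] → '3385'.

'3385'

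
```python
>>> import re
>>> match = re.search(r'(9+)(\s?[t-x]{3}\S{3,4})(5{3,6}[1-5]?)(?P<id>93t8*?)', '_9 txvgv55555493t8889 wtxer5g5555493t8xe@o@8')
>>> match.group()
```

'9 txvgv55555493t'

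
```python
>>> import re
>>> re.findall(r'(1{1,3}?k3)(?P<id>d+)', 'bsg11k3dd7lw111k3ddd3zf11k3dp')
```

This matches 1 to 3 of the literal '1' (lazy), then the literal 'k3' (captured); then one or more of a literal 'd' (captured as 'id').
Matches: at [3:9] match '11k3dd', groups = ('11k3', 'dd'); at [12:20] match '111k3ddd', groups = ('111k3', 'ddd'); at [23:28] match '11k3d', groups = ('11k3', 'd').
`findall` packs the 2 group values into a tuple for every match.

[('11k3', 'dd'), ('111k3', 'ddd'), ('11k3', 'd')]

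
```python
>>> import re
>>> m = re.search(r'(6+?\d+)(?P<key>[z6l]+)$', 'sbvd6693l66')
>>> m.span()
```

(4, 11)

Pattern: one or more of a literal '6' (lazy), then one or more of a digit (captured); then one or more of one of [z6l] (captured as 'key'); then anchored at the end.
`re.search` scans for the first position where the pattern succeeds.
The match spans [4:11] → '6693l66'.
Captured: group 1 = '6693', group 2 = 'l66'.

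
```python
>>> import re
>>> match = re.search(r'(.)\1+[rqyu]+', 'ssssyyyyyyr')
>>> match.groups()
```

The match spans [0:11] → 'ssssyyyyyyr'.
Captured: group 1 = 's'.

('s',)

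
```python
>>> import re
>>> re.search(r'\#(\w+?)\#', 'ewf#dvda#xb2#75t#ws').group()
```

Unlike `match`, `search` isn't anchored — it looks for the pattern anywhere in the string.
The match spans [3:9] → '#dvda#'.
Captured: group 1 = 'dvda'.

'#dvda#'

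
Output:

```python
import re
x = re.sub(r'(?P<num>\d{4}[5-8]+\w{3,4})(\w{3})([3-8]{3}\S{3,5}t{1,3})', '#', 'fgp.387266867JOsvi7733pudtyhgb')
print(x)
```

This matches exactly 4 of a digit, then one or more of a character in [5-8], then 3 to 4 of a word character (captured as 'num'); then exactly 3 of a word character (captured); then exactly 3 of a character in [3-8], then 3 to 5 of a non-whitespace character, then 1 to 3 of a literal 't' (captured).
Matches: at [4:26] → '387266867JOsvi7733pudt'.
Every occurrence is swapped for '#'.

fgp.#yhgb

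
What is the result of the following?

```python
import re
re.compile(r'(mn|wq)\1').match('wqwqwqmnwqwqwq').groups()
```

('wq',)

A backreference is literal: `\1` must see the identical characters the first group matched.
`re.match` only tries the pattern at the start of the string.
The match spans [0:4] → 'wqwq'.
Captured: group 1 = 'wq'.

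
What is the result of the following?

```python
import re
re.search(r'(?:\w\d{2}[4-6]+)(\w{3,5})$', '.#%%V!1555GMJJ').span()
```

Pattern: a word character, then exactly 2 of a digit, then one or more of a character in [4-6] (non-capturing group); then 3 to 5 of a word character (captured); then anchored at the end.
`re.search` tries every starting position until one works.
The match spans [6:14] → '1555GMJJ'.
Captured: group 1 = 'GMJJ'.

(6, 14)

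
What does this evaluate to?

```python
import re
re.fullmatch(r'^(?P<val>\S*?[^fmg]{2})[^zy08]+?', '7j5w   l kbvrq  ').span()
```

`re.fullmatch` requires the pattern to consume the entire string.
The match spans [0:16] → '7j5w   l kbvrq  '.

(0, 16)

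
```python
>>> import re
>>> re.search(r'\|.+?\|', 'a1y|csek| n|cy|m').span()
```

(3, 9)

`search` walks the string left to right and returns the first match it finds.
The match spans [3:9] → '|csek|'.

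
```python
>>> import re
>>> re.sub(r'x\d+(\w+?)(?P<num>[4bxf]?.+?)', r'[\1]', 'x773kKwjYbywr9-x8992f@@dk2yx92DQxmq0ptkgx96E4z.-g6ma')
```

'[k]wjYbywr9-[f]@dk2y[D]xmq0ptkg[E].-g6ma'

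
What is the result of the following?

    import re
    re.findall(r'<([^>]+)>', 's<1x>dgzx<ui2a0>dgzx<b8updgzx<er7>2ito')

['1x', 'ui2a0', 'b8updgzx<er7']

Scanning left to right: at [1:5] match '<1x>', group 1 = '1x'; at [9:16] match '<ui2a0>', group 1 = 'ui2a0'; at [20:34] match '<b8updgzx<er7>', group 1 = 'b8updgzx<er7'.
One capturing group, so `findall` returns just the captured substring from each match — 3 in all.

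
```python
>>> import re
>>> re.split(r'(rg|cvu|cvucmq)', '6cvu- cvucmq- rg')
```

['6', 'cvu', '- ', 'cvu', 'cmq- ', 'rg', '']

`|` is ordered: at each position the engine commits to the first alternative that works.
With a capturing group present, the delimiter's captured portion is kept in the result list.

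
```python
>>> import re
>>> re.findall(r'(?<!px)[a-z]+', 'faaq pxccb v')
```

`(?!…)`/`(?<!…)` only lets a position through if the neighbouring text does NOT match; no characters are consumed.
Matches: at [0:4] → 'faaq'; at [5:10] → 'pxccb'; at [11:12] → 'v'.
`findall` yields the raw match text (3 of them) because the pattern has no groups.

['faaq', 'pxccb', 'v']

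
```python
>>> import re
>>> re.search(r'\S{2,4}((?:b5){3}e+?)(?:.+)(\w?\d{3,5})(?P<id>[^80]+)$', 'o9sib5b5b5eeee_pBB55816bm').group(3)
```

'bm'

This matches 2 to 4 of a non-whitespace character; then the literal 'b5' repeated 3 times, then one or more of a literal 'e' (lazy) (captured); then one or more of any character (non-capturing group); then optionally a word character, then 3 to 5 of a digit (captured); then one or more of any character except [80] (captured as 'id'); then anchored at the end.
The `?` after the quantifier makes it lazy — it takes as little as possible before letting the rest of the pattern try.
`search` walks the string left to right and returns the first match it finds.
The match spans [0:25] → 'o9sib5b5b5eeee_pBB55816bm'.
Captured: group 1 = 'b5b5b5e', group 2 = '816', group 3 = 'bm'.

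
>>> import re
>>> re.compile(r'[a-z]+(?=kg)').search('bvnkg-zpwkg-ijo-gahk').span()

Because the assertion is zero-width, the text it checks is not consumed and won't appear in the result.
`search` walks the string left to right and returns the first match it finds.
The match spans [0:3] → 'bvn'.

(0, 3)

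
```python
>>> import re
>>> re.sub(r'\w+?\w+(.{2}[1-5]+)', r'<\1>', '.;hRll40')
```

The pattern matches one or more of a word character (lazy), then one or more of a word character; then exactly 2 of any character, then one or more of a character in [1-5] (captured).
Matches: at [2:7] → 'hRll4'.
The replacement refers to a captured group, so each match is rewritten using its own captured text.

'.;<ll4>0'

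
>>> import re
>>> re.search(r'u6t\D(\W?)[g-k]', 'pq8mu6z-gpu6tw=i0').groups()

('=',)

The pattern matches the literal 'u6t', then a non-digit; then optionally a non-word character (captured); then a character in [g-k].
Unlike `match`, `search` isn't anchored — it looks for the pattern anywhere in the string.
The match spans [10:16] → 'u6tw=i'.
Captured: group 1 = '='.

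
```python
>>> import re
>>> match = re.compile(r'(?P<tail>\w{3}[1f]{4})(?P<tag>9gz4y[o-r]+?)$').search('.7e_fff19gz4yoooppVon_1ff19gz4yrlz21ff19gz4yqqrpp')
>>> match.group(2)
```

'9gz4yqqrpp'

The match spans [32:49] → 'lz21ff19gz4yqqrpp'.
Captured: group 1 = 'lz21ff1', group 2 = '9gz4yqqrpp'.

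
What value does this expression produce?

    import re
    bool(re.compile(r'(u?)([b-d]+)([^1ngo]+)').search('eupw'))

False

This matches optionally a literal 'u' (captured); then one or more of a character in [b-d] (captured); then one or more of any character except [1ngo] (captured).
`re.search` scans for the first position where the pattern succeeds.
Here no position works, so the call returns None, and `bool(None)` is False.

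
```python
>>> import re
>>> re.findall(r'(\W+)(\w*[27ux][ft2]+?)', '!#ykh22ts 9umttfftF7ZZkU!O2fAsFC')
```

[('!#', 'ykh22t'), ('!', 'O2f')]

This matches one or more of a non-word character (captured); then zero or more of a word character, then one of [27ux], then one or more of one of [ft2] (lazy) (captured).
Walking the string: at [0:8] match '!#ykh22t', groups = ('!#', 'ykh22t'); at [24:28] match '!O2f', groups = ('!', 'O2f').
`findall` packs the 2 group values into a tuple for every match.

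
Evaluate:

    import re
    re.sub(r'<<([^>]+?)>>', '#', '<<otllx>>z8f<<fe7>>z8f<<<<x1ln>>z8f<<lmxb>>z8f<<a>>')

'#z8f#z8f#z8f#z8f#'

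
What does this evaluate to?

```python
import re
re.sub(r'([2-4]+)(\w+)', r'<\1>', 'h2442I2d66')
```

'h<2442>'

This matches one or more of a character in [2-4] (captured); then one or more of a word character (captured).
Matches: at [1:10] → '2442I2d66'.
Each match is replaced using the text its own group 1 captured.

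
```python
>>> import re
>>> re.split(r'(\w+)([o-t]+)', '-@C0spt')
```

Because the pattern has a capturing group, `split` also inserts each captured text between the pieces.

['-@', 'C0sp', 't', '']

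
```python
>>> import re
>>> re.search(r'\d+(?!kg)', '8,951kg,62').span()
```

(0, 1)

The negative lookahead/lookbehind blocks any match where the forbidden context is present.
Unlike `match`, `search` isn't anchored — it looks for the pattern anywhere in the string.
The match spans [0:1] → '8'.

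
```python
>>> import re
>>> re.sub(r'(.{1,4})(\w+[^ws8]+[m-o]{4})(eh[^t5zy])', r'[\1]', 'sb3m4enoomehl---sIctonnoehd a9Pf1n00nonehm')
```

Pattern: 1 to 4 of any character (captured); then one or more of a word character, then one or more of any character except [ws8], then exactly 4 of a character in [m-o] (captured); then the literal 'eh', then any character except [t5zy] (captured).
Matches: at [0:13] → 'sb3m4enoomehl'; at [13:27] → '---sIctonnoehd'.
The replacement refers to a captured group, so each match is rewritten using its own captured text.

'[sb3m][---s] a9Pf1n00nonehm'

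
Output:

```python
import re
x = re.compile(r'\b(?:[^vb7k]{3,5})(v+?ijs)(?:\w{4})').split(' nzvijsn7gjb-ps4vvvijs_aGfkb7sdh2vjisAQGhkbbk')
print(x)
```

[' nzvijsn7gjb', 'vvvijs', 'kb7sdh2vjisAQGhkbbk']

With a capturing group present, the delimiter's captured portion is kept in the result list.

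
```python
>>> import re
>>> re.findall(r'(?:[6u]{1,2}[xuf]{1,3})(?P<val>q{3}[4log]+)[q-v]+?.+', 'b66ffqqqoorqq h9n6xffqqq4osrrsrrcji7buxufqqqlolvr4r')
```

['qqqoo']

This matches 1 to 2 of one of [6u], then 1 to 3 of one of [xuf] (non-capturing group); then exactly 3 of a literal 'q', then one or more of one of [4log] (captured as 'val'); then one or more of a character in [q-v] (lazy), then one or more of any character.
Walking the string: at [1:51] match '66ffqqqoorqq h9n6xffqqq4osrrsrrcji7buxufqqqlolvr4r', group 1 = 'qqqoo'.
`findall` collects group 1 from the one match (1 total).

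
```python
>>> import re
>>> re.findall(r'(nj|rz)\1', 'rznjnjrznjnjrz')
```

['nj', 'nj']

`\1` is not a pattern — it's the concrete string captured by group 1, re-applied verbatim.
Matches: at [2:6] match 'njnj', group 1 = 'nj'; at [8:12] match 'njnj', group 1 = 'nj'.
`findall` collects group 1 from each match (2 total).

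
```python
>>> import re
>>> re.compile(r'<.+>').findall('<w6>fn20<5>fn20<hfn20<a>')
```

Scanning left to right: at [0:24] → '<w6>fn20<5>fn20<hfn20<a>'.
`findall` yields the raw match text (1 of them) because the pattern has no groups.

['<w6>fn20<5>fn20<hfn20<a>']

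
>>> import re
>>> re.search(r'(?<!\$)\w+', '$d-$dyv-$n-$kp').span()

(5, 7)

Because the assertion is negative and zero-width, positions next to the forbidden text are skipped.
The match spans [5:7] → 'yv'.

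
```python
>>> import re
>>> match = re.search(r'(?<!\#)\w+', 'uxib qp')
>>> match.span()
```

The negative lookahead/lookbehind blocks any match where the forbidden context is present.
The match spans [0:4] → 'uxib'.

(0, 4)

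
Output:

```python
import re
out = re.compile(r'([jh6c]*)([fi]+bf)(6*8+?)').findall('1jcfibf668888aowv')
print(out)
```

[('jc', 'fibf', '668')]

This matches zero or more of one of [jh6c] (captured); then one or more of one of [fi], then the literal 'bf' (captured); then zero or more of the literal '6', then one or more of the literal '8' (lazy) (captured).
Lazy quantifiers expand one character at a time until the remainder of the pattern can match.
Walking the string: at [1:10] match 'jcfibf668', groups = ('jc', 'fibf', '668').
`findall` packs the 3 group values into a tuple for every match.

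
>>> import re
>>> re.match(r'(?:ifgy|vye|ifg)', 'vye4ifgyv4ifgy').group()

'vye'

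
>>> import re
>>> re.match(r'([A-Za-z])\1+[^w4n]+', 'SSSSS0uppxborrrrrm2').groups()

The match spans [0:19] → 'SSSSS0uppxborrrrrm2'.
Captured: group 1 = 'S'.

('S',)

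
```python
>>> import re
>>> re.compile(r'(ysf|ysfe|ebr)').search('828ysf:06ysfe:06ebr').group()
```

'ysf'

Unlike `match`, `search` isn't anchored — it looks for the pattern anywhere in the string.
The match spans [3:6] → 'ysf'.
Captured: group 1 = 'ysf'.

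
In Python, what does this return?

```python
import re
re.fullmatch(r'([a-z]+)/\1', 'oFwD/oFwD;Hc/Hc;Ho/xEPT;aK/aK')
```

None

For `fullmatch`, every character of the input must be accounted for by the pattern.
Here there's no way to consume every character, so the call returns None.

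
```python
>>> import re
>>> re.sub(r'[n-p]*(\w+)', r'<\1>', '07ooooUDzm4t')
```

Pattern: zero or more of a character in [n-p]; then one or more of a word character (captured).
Matches: at [0:12] → '07ooooUDzm4t'.
`\1` in the replacement pulls in group 1's text for each match.

'<07ooooUDzm4t>'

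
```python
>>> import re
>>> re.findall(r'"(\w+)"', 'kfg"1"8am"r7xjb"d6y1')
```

['1', 'r7xjb']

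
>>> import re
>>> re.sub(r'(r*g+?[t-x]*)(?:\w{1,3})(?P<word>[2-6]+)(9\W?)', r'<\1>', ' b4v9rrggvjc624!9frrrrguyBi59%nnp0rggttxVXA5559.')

' b4v9rrggvjc624!9f<rrrrgu>nnp0<rggttx>'

Pattern: zero or more of a literal 'r', then one or more of a literal 'g' (lazy), then zero or more of a character in [t-x] (captured); then 1 to 3 of a word character (non-capturing group); then one or more of a character in [2-6] (captured as 'word'); then the literal '9', then optionally a non-word character (captured).
Matches: at [18:30] → 'rrrrguyBi59%'; at [34:48] → 'rggttxVXA5559.'.
The replacement refers to a captured group, so each match is rewritten using its own captured text.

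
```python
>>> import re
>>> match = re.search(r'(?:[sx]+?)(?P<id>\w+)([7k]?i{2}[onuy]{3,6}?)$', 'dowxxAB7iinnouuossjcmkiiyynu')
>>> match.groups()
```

The match spans [3:28] → 'xxAB7iinnouuossjcmkiiyynu'.
Captured: group 1 = 'xAB7iinnouuossjcmk', group 2 = 'iiyynu'.

('xAB7iinnouuossjcmk', 'iiyynu')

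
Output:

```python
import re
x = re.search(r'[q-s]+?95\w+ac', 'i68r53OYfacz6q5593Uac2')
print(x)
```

Here no position works, so the call returns None.

None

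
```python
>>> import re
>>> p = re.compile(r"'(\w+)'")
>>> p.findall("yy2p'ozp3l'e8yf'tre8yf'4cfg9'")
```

Scanning left to right: at [4:11] match "'ozp3l'", group 1 = 'ozp3l'; at [15:23] match "'tre8yf'", group 1 = 'tre8yf'.
One capturing group, so `findall` returns just the captured substring from each match — 2 in all.

['ozp3l', 'tre8yf']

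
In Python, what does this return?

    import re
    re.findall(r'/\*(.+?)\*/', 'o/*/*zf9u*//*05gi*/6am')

['/*zf9u', '05gi']

With the lazy modifier that quantifier settles for the fewest repetitions that let the rest of the pattern succeed (the atoms after it are unaffected and can still be greedy).
Scanning left to right: at [1:11] match '/*/*zf9u*/', group 1 = '/*zf9u'; at [11:19] match '/*05gi*/', group 1 = '05gi'.
One capturing group, so `findall` returns just the captured substring from each match — 2 in all.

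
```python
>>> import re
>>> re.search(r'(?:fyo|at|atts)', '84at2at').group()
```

'at'

The match spans [2:4] → 'at'.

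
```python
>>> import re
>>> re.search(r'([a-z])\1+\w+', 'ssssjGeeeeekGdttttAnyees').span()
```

(0, 24)

`\1` is not a pattern — it's the concrete string captured by group 1, re-applied verbatim.
`re.search` tries every starting position until one works.
The match spans [0:24] → 'ssssjGeeeeekGdttttAnyees'.
Captured: group 1 = 's'.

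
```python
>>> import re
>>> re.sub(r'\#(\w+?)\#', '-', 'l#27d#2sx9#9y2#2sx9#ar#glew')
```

'l-2sx9-2sx9-glew'

Each match is replaced by '-'.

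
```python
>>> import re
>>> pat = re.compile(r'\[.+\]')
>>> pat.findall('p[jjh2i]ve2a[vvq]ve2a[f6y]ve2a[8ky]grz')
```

['[jjh2i]ve2a[vvq]ve2a[f6y]ve2a[8ky]']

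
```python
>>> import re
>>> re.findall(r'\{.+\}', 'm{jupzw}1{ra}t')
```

['{jupzw}1{ra}']

Scanning left to right: at [1:13] → '{jupzw}1{ra}'.
With no groups in the pattern, `findall` gives back each whole match — 1 here.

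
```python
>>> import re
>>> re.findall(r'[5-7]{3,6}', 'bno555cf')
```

Since nothing is captured, `findall` lists the 1 matched substring directly.

['555']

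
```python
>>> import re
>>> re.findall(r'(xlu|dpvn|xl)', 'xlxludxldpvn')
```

['xl', 'xlu', 'xl', 'dpvn']

The regex engine tests alternatives in the order written; an earlier branch that matches wins even if a later one would match more.
Because there's exactly one group, `findall` drops the full match and keeps group 1 from each hit.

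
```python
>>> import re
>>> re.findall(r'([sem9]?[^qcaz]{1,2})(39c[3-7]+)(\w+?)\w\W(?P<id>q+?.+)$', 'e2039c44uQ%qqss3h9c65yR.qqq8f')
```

The pattern matches optionally one of [sem9], then 1 to 2 of any character except [qcaz] (captured); then the literal '39c', then one or more of a character in [3-7] (captured); then one or more of a word character (lazy) (captured); then a word character, then a non-word character; then one or more of the literal 'q' (lazy), then one or more of any character (captured as 'id'); then anchored at the end.
`findall` packs the 4 group values into a tuple for every match.

[('e20', '39c44', 'u', 'qqss3h9c65yR.qqq8f')]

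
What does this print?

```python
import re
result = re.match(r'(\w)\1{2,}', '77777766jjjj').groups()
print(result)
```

`\1` has to match the exact text group 1 already captured.
With `match`, the pattern is implicitly anchored at the beginning.
The match spans [0:6] → '777777'.
Captured: group 1 = '7'.

('7',)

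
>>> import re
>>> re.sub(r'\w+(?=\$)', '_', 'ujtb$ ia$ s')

'_$ _$ s'

The positive lookaround only admits positions where the adjacent text matches; those characters stay outside the span.
Matches: at [0:4] → 'ujtb'; at [6:8] → 'ia'.
Each match is replaced by '_'.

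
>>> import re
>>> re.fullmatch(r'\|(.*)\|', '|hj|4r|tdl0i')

`re.fullmatch` is like wrapping the pattern in `^…$` (in single-line mode).
Here the pattern can't cover the whole string, so the call returns None.

None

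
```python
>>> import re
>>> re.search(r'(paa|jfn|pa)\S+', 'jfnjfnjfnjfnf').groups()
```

The match spans [0:13] → 'jfnjfnjfnjfnf'.
Captured: group 1 = 'jfn'.

('jfn',)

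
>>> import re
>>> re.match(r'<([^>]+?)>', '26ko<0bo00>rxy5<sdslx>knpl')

None

`match` is anchored at position 0; if the pattern doesn't fit there, it returns None.
Here the string doesn't start with a match, so the call returns None.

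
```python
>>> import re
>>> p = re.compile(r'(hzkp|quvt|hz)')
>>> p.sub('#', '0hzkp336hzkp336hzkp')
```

The regex engine tests alternatives in the order written; an earlier branch that matches wins even if a later one would match more.
Matches: at [1:5] → 'hzkp'; at [8:12] → 'hzkp'; at [15:19] → 'hzkp'.
`sub` substitutes '#' at each match site.

'0#336#336#'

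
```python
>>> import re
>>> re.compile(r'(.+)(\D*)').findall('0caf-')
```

[('0caf-', '')]

The pattern matches one or more of any character (captured); then zero or more of a non-digit (captured).
Walking the string: at [0:5] match '0caf-', groups = ('0caf-', '').
2 groups means the one result is a tuple of 2 captured strings — 1 here.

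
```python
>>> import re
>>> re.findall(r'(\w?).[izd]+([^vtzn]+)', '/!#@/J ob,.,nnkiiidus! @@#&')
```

[('n', 'us! @@#&')]

This matches optionally a word character (captured); then any character, then one or more of one of [izd]; then one or more of any character except [vtzn] (captured).
`findall` packs the 2 group values into a tuple for every match.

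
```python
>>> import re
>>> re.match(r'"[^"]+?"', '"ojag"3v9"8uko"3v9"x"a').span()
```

`re.match` only tries the pattern at the start of the string.
The match spans [0:6] → '"ojag"'.

(0, 6)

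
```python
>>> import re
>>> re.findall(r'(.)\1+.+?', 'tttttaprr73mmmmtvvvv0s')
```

A backreference is literal: `\1` must see the identical characters the first group matched.
Because there's exactly one group, `findall` drops the full match and keeps group 1 from each hit.

['t', 'r', 'm', 'v']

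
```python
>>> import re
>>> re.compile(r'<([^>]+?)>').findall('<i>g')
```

['i']

`findall` collects group 1 from the one match (1 total).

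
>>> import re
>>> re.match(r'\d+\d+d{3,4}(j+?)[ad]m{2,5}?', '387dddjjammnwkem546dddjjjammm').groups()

('jj',)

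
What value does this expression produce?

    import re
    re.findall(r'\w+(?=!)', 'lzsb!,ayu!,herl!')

['lzsb', 'ayu', 'herl']

The lookaround is zero-width — it requires the adjacent text to match without consuming it, so the asserted text isn't part of the match.
No capturing groups, so `findall` returns the 3 full match strings.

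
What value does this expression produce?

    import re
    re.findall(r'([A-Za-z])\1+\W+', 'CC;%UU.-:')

`\1` is not a pattern — it's the concrete string captured by group 1, re-applied verbatim.
With a single group, `findall` returns only what that group captured — 2 items.

['C', 'U']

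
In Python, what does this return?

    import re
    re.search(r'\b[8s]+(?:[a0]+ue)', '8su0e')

Pattern: a word boundary (`\b`, zero-width); then one or more of one of [8s]; then one or more of one of [a0], then the literal 'ue' (non-capturing group).
Here no position works, so the call returns None.

None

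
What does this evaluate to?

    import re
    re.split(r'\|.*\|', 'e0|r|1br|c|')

['e0', '']

The string is cut at each match, leaving 2 pieces.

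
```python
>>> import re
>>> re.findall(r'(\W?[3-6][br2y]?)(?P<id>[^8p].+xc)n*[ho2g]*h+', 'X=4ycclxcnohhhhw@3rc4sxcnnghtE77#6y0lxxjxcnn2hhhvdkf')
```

The pattern matches optionally a non-word character, then a character in [3-6], then optionally one of [br2y] (captured); then any character except [8p], then one or more of any character, then the literal 'xc' (captured as 'id'); then zero or more of a literal 'n', then zero or more of one of [ho2g]; then one or more of a literal 'h'.
With 2 capturing groups, `findall` returns a 2-tuple per match.

[('=4y', 'cclxcnohhhhw@3rc4sxcnnghtE77#6y0lxxjxc')]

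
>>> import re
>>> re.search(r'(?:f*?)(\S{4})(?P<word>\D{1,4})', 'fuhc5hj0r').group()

'fuhc5hj'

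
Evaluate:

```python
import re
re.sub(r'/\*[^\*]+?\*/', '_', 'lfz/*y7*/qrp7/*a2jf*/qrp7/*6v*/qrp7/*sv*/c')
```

'lfz_qrp7_qrp7_qrp7_c'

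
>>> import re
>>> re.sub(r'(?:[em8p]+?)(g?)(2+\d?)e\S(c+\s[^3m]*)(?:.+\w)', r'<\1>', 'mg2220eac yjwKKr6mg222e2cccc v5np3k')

The pattern matches one or more of one of [em8p] (lazy) (non-capturing group); then optionally a literal 'g' (captured); then one or more of the literal '2', then optionally a digit (captured); then a literal 'e', then a non-whitespace character; then one or more of the literal 'c', then whitespace, then zero or more of any character except [3m] (captured); then one or more of any character, then a word character (non-capturing group).
Matches: at [0:35] → 'mg2220eac yjwKKr6mg222e2cccc v5np3k'.
`\1` in the replacement pulls in group 1's text for each match.

'<g>'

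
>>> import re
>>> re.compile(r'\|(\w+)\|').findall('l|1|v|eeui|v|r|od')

['1', 'eeui', 'r']

Because there's exactly one group, `findall` drops the full match and keeps group 1 from each hit.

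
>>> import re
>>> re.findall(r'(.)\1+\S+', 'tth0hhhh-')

`\1` is not a pattern — it's the concrete string captured by group 1, re-applied verbatim.
With a single group, `findall` returns only what that group captured — 1 item.

['t']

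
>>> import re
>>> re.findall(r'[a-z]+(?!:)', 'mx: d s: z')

['m', 'd', 'z']

The negative lookaround is zero-width — it rules out positions where the adjacent text would match, without consuming anything.
With no groups in the pattern, `findall` gives back each whole match — 3 here.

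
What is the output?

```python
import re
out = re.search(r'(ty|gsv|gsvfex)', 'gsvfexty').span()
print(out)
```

(0, 3)

Alternation isn't longest-match — the leftmost alternative that fits at this position is chosen.
`search` walks the string left to right and returns the first match it finds.
The match spans [0:3] → 'gsv'.
Captured: group 1 = 'gsv'.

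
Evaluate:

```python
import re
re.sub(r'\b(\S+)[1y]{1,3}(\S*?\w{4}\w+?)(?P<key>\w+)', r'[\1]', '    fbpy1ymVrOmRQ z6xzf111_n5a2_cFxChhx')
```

Pattern: a word boundary (`\b`, zero-width); then one or more of a non-whitespace character (captured); then 1 to 3 of one of [1y]; then zero or more of a non-whitespace character (lazy), then exactly 4 of a word character, then one or more of a word character (lazy) (captured); then one or more of a word character (captured as 'key').
Matches: at [4:17] → 'fbpy1ymVrOmRQ'; at [18:39] → 'z6xzf111_n5a2_cFxChhx'.
`\1` in the replacement pulls in group 1's text for each match.

'    [fbpy1] [z6xzf11]'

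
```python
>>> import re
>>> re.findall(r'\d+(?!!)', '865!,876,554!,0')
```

['86', '876', '55', '0']

`(?!…)`/`(?<!…)` only lets a position through if the neighbouring text does NOT match; no characters are consumed.
Since nothing is captured, `findall` lists the 4 matched substrings directly.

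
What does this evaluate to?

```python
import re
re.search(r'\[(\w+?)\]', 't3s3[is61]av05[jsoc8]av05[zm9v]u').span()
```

`re.search` scans for the first position where the pattern succeeds.
The match spans [4:10] → '[is61]'.
Captured: group 1 = 'is61'.

(4, 10)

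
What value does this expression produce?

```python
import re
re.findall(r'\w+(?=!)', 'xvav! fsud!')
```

Because the assertion is zero-width, the text it checks is not consumed and won't appear in the result.
Scanning left to right: at [0:4] → 'xvav'; at [6:10] → 'fsud'.
No capturing groups, so `findall` returns the 2 full match strings.

['xvav', 'fsud']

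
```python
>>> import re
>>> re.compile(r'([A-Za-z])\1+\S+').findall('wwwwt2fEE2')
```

A backreference is literal: `\1` must see the identical characters the first group matched.
Scanning left to right: at [0:10] match 'wwwwt2fEE2', group 1 = 'w'.
`findall` collects group 1 from the one match (1 total).

['w']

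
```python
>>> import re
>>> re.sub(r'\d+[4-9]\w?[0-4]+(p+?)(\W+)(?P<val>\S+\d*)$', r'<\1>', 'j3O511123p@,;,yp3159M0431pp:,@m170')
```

'j3O511123p@,;,yp<pp>'

Pattern: one or more of a digit, then a character in [4-9]; then optionally a word character, then one or more of a character in [0-4]; then one or more of a literal 'p' (lazy) (captured); then one or more of a non-word character (captured); then one or more of a non-whitespace character, then zero or more of a digit (captured as 'val'); then anchored at the end.
Matches: at [16:34] → '3159M0431pp:,@m170'.
The replacement refers to a captured group, so each match is rewritten using its own captured text.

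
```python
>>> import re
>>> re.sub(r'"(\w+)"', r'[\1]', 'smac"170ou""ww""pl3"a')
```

The replacement refers to a captured group, so each match is rewritten using its own captured text.

'smac[170ou][ww][pl3]a'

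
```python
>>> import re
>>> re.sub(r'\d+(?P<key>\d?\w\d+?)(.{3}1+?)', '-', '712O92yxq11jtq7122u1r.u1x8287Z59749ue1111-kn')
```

'-1jtq-x-111-kn'

`sub` substitutes '-' at each match site.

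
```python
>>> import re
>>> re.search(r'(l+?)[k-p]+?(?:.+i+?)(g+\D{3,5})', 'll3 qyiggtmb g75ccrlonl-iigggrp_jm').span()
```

(0, 34)

This matches one or more of a literal 'l' (lazy) (captured); then one or more of a character in [k-p] (lazy); then one or more of any character, then one or more of the literal 'i' (lazy) (non-capturing group); then one or more of a literal 'g', then 3 to 5 of a non-digit (captured).
The match spans [0:34] → 'll3 qyiggtmb g75ccrlonl-iigggrp_jm'.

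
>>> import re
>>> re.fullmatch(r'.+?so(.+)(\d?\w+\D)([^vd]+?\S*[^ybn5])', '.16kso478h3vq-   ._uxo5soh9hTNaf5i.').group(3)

'5i.'

The match spans [0:35] → '.16kso478h3vq-   ._uxo5soh9hTNaf5i.'.
Captured: group 1 = '478h3vq-   ._uxo5soh9hTN', group 2 = 'af', group 3 = '5i.'.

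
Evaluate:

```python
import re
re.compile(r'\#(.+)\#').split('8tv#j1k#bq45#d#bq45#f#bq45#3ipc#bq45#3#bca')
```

['8tv', 'j1k#bq45#d#bq45#f#bq45#3ipc#bq45#3', 'bca']

With a capturing group present, the delimiter's captured portion is kept in the result list.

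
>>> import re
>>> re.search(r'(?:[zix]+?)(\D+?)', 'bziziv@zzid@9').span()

Pattern: one or more of one of [zix] (lazy) (non-capturing group); then one or more of a non-digit (lazy) (captured).
A non-greedy quantifier consumes as few characters as it can — just enough that the remainder of the pattern still matches from where it stops; whatever follows it matches normally.
Unlike `match`, `search` isn't anchored — it looks for the pattern anywhere in the string.
The match spans [1:3] → 'zi'.
Captured: group 1 = 'i'.

(1, 3)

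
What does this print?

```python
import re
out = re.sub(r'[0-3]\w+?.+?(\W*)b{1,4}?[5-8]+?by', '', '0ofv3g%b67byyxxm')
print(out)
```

Every occurrence is swapped for ''.

yxxm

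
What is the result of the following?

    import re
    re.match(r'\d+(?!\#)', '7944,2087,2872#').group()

The negative lookahead/lookbehind blocks any match where the forbidden context is present.
`match` is anchored at position 0; if the pattern doesn't fit there, it returns None.
The match spans [0:4] → '7944'.

'7944'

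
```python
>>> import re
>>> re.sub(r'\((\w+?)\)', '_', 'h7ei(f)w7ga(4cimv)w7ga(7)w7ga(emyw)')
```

Matches: at [4:7] → '(f)'; at [11:18] → '(4cimv)'; at [22:25] → '(7)'; at [29:35] → '(emyw)'.
Each match is replaced by '_'.

'h7ei_w7ga_w7ga_w7ga_'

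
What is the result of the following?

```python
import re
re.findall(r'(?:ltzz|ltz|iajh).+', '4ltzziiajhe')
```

['ltzziiajhe']

Scanning left to right: at [1:11] → 'ltzziiajhe'.
`findall` yields the raw match text (1 of them) because the pattern has no groups.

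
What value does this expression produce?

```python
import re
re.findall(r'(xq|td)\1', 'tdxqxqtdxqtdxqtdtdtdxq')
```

`\1` has to match the exact text group 1 already captured.
Matches: at [2:6] match 'xqxq', group 1 = 'xq'; at [14:18] match 'tdtd', group 1 = 'td'.
Because there's exactly one group, `findall` drops the full match and keeps group 1 from each hit.

['xq', 'td']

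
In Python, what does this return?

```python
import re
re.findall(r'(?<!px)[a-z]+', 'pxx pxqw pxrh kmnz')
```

`(?!…)`/`(?<!…)` only lets a position through if the neighbouring text does NOT match; no characters are consumed.
Since nothing is captured, `findall` lists the 4 matched substrings directly.

['pxx', 'pxqw', 'pxrh', 'kmnz']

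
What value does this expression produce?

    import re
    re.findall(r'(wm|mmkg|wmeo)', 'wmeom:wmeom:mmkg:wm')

['wm', 'wm', 'mmkg', 'wm']

The regex engine tests alternatives in the order written; an earlier branch that matches wins even if a later one would match more.
Walking the string: at [0:2] match 'wm', group 1 = 'wm'; at [6:8] match 'wm', group 1 = 'wm'; at [12:16] match 'mmkg', group 1 = 'mmkg'; at [17:19] match 'wm', group 1 = 'wm'.
`findall` collects group 1 from each match (4 total).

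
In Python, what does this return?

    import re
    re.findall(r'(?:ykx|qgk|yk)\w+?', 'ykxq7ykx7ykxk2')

['ykxq', 'ykx7', 'ykxk']

Alternation isn't longest-match — the leftmost alternative that fits at this position is chosen.
Matches: at [0:4] → 'ykxq'; at [5:9] → 'ykx7'; at [9:13] → 'ykxk'.
With no groups in the pattern, `findall` gives back each whole match — 3 here.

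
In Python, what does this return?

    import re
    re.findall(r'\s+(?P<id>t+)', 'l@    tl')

This matches one or more of whitespace; then one or more of a literal 't' (captured as 'id').
Scanning left to right: at [2:7] match '    t', group 1 = 't'.
One capturing group, so `findall` returns just the captured substring from the one match — 1 in all.

['t']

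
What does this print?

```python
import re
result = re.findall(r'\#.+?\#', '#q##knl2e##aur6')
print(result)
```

Because the quantifier is non-greedy, it stops expanding at the earliest point where the rest of the pattern can succeed.
Scanning left to right: at [0:3] → '#q#'; at [3:10] → '#knl2e#'.
Since nothing is captured, `findall` lists the 2 matched substrings directly.

['#q#', '#knl2e#']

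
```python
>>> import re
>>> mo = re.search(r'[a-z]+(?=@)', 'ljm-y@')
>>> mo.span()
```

(4, 5)

The positive lookaround only admits positions where the adjacent text matches; those characters stay outside the span.
The match spans [4:5] → 'y'.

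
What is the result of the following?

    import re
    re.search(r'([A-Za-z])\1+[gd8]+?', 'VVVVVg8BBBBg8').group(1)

'V'

The backreference `\1` re-matches whatever the first group consumed, character for character.
`search` walks the string left to right and returns the first match it finds.
The match spans [0:6] → 'VVVVVg'.
Captured: group 1 = 'V'.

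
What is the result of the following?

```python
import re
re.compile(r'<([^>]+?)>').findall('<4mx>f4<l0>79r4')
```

Matches: at [0:5] match '<4mx>', group 1 = '4mx'; at [7:11] match '<l0>', group 1 = 'l0'.
Because there's exactly one group, `findall` drops the full match and keeps group 1 from each hit.

['4mx', 'l0']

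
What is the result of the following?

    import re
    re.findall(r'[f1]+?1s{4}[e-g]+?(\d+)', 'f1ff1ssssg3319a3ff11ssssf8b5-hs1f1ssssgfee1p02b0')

['3319', '8', '1']

This matches one or more of one of [f1] (lazy), then a literal '1', then exactly 4 of the literal 's'; then one or more of a character in [e-g] (lazy); then one or more of a digit (captured).
Scanning left to right: at [0:14] match 'f1ff1ssssg3319', group 1 = '3319'; at [16:26] match 'ff11ssssf8', group 1 = '8'; at [31:43] match '1f1ssssgfee1', group 1 = '1'.
With a single group, `findall` returns only what that group captured — 3 items.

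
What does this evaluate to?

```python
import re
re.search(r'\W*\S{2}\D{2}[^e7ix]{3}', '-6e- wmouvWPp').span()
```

The pattern matches zero or more of a non-word character; then exactly 2 of a non-whitespace character, then exactly 2 of a non-digit, then exactly 3 of any character except [e7ix].
`re.search` tries every starting position until one works.
The match spans [0:8] → '-6e- wmo'.

(0, 8)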